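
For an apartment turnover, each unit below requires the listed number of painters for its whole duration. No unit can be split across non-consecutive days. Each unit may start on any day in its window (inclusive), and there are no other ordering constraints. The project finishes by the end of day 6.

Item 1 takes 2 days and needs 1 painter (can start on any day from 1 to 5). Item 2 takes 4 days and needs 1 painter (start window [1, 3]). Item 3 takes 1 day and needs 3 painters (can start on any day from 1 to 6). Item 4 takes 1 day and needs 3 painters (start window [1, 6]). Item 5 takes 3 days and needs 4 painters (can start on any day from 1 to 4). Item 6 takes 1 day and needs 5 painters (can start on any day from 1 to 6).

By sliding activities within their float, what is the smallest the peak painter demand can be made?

Early-start (Item 1@1, Item 2@1, Item 3@1, Item 4@1, Item 5@1, Item 6@1) gives peak 17: d1:17  d2:6  d3:5  d4:1  d5:0  d6:0.
Shift Item 4→2, Item 5→3, Item 6→6.
Schedule Item 1@1, Item 2@1, Item 3@1, Item 4@2, Item 5@3, Item 6@6: d1:5  d2:5  d3:5  d4:5  d5:4  d6:5 — peak 5.
Total painter-days = 29 over 6 days ⇒ peak ≥ ⌈29/6⌉ = 5, so 5 is optimal.

5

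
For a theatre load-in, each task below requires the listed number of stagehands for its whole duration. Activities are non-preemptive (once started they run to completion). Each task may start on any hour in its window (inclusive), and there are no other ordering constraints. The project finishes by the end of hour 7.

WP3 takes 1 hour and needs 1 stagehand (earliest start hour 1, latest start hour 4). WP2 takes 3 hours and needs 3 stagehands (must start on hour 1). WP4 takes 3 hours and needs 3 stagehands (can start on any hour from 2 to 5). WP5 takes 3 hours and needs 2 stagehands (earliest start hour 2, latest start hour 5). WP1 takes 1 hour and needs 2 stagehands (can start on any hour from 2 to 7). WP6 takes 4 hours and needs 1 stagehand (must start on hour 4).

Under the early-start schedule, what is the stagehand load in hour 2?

10

At early start, hour 2 has: WP2, WP4, WP5, WP1.
Demand: 3 + 3 + 2 + 2 = 10.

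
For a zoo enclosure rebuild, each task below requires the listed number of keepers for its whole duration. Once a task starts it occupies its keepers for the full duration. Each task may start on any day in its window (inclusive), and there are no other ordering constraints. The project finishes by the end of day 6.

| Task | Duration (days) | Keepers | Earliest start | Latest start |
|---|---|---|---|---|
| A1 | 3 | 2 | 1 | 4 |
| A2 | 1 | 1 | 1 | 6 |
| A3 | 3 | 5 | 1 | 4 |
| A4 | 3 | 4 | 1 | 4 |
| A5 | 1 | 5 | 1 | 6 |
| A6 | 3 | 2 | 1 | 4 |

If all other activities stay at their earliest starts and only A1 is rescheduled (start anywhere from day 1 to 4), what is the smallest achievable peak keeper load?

17

A1@1: d1:19  d2:13  d3:13  d4:0  d5:0  d6:0 → peak 19
A1@2: d1:17  d2:13  d3:13  d4:2  d5:0  d6:0 → peak 17
A1@3: d1:17  d2:11  d3:13  d4:2  d5:2  d6:0 → peak 17
A1@4: d1:17  d2:11  d3:11  d4:2  d5:2  d6:2 → peak 17
Best is A1@2, peak 17.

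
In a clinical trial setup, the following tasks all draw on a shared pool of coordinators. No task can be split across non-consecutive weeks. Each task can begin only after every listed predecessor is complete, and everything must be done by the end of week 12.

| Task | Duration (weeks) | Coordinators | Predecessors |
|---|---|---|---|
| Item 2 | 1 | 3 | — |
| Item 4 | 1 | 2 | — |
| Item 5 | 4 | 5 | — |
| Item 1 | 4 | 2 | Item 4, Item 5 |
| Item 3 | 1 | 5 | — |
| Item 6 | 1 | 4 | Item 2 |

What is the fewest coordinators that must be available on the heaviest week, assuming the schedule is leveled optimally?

5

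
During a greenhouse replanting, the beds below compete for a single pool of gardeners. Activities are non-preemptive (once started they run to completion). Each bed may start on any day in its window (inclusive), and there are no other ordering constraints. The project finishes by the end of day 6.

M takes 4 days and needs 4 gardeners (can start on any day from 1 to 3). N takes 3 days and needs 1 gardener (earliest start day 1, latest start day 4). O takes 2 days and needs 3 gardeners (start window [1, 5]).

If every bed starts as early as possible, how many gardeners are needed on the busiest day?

8

Early-start schedule: M@1, N@1, O@1.
Load per day: day 1: 8, day 2: 8, day 3: 5, day 4: 4, day 5: 0, day 6: 0.
Peak is 8.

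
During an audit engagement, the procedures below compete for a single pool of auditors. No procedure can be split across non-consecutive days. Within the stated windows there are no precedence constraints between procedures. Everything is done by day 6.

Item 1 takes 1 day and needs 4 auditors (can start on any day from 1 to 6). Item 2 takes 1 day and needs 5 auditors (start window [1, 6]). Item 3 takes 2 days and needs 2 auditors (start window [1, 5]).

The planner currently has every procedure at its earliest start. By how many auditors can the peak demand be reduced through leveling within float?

Early-start peak: d1:11  d2:2  d3:0  d4:0  d5:0  d6:0 ⇒ 11.
Leveled (Item 1@1, Item 2@2, Item 3@3): d1:4  d2:5  d3:2  d4:2  d5:0  d6:0 ⇒ 5.
Reduction 11 − 5 = 6.

6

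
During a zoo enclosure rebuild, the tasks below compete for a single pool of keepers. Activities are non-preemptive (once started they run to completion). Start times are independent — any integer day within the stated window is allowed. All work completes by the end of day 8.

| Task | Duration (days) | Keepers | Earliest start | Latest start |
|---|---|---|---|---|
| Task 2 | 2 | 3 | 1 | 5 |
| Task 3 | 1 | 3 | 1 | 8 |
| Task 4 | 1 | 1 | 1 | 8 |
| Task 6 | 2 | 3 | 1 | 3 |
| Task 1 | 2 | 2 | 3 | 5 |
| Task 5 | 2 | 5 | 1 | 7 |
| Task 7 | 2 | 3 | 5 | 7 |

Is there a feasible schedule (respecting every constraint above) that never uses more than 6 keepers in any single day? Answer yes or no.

yes

Schedule Task 2@1, Task 3@1, Task 4@2, Task 6@3, Task 1@3, Task 5@5, Task 7@7: d1:6  d2:4  d3:5  d4:5  d5:5  d6:5  d7:3  d8:3 — peak 6 ≤ 6.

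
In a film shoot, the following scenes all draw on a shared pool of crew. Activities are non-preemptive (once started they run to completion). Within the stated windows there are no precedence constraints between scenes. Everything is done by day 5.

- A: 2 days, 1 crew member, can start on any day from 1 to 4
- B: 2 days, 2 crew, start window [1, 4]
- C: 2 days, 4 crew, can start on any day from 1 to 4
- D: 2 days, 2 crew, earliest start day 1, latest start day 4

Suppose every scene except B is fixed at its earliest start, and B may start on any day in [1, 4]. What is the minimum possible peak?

B@1: d1:9  d2:9  d3:0  d4:0  d5:0 → peak 9
B@2: d1:7  d2:9  d3:2  d4:0  d5:0 → peak 9
B@3: d1:7  d2:7  d3:2  d4:2  d5:0 → peak 7
B@4: d1:7  d2:7  d3:0  d4:2  d5:2 → peak 7
Best is B@3, peak 7.

7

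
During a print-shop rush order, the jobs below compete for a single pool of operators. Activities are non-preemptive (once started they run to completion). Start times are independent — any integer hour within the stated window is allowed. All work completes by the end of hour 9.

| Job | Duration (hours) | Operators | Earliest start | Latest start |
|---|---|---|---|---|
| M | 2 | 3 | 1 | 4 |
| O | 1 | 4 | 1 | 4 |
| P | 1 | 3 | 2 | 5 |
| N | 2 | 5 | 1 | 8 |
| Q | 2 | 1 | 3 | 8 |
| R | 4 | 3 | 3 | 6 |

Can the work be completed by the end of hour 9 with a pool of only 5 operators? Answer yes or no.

no

The minimum achievable peak is 6; 5 < 6, so no feasible schedule stays within the cap.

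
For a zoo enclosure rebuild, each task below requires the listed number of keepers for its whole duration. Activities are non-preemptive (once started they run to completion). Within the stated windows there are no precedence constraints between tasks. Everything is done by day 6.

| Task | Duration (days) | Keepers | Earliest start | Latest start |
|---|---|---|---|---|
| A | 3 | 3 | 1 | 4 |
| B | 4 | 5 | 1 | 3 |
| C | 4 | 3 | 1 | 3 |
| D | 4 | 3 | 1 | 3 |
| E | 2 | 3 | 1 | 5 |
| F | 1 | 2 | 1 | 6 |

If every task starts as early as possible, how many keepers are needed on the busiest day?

Early-start schedule: A@1, B@1, C@1, D@1, E@1, F@1.
Load per day: day 1: 19, day 2: 17, day 3: 14, day 4: 11, day 5: 0, day 6: 0.
Peak is 19.

19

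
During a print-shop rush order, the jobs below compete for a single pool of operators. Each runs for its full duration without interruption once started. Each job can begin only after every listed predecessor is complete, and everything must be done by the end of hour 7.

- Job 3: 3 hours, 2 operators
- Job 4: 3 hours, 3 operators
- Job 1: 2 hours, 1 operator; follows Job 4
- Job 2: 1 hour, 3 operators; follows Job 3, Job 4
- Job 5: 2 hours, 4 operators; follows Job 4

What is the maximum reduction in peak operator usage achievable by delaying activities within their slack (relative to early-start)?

3

Early-start peak: h1:5  h2:5  h3:5  h4:8  h5:5  h6:0  h7:0 ⇒ 8.
Leveled (Job 3@1, Job 4@1, Job 1@4, Job 2@4, Job 5@5): h1:5  h2:5  h3:5  h4:4  h5:5  h6:4  h7:0 ⇒ 5.
Reduction 8 − 5 = 3.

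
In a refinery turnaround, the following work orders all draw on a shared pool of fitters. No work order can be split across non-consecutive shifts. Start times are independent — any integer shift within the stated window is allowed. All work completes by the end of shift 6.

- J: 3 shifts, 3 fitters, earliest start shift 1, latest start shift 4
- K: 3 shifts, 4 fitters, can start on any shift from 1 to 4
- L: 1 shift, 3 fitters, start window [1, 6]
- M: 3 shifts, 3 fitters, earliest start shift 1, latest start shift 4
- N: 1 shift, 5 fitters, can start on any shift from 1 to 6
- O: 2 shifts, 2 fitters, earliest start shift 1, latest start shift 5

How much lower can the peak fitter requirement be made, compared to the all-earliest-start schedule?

Early-start peak: s1:20  s2:12  s3:10  s4:0  s5:0  s6:0 ⇒ 20.
Leveled (J@1, K@1, L@4, M@4, N@6, O@4): s1:7  s2:7  s3:7  s4:8  s5:5  s6:8 ⇒ 8.
Reduction 20 − 8 = 12.

12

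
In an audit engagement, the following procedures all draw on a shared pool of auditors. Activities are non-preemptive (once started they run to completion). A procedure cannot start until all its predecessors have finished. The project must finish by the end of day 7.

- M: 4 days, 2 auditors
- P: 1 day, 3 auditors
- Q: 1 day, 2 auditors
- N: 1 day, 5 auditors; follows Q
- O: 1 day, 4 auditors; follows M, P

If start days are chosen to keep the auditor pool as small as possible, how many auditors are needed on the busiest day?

Early-start (M@1, P@1, Q@1, N@2, O@5) gives peak 7: d1:7  d2:7  d3:2  d4:2  d5:4  d6:0  d7:0.
Shift Q→2, N→5, O→6.
Schedule M@1, P@1, Q@2, N@5, O@6: d1:5  d2:4  d3:2  d4:2  d5:5  d6:4  d7:0 — peak 5.

5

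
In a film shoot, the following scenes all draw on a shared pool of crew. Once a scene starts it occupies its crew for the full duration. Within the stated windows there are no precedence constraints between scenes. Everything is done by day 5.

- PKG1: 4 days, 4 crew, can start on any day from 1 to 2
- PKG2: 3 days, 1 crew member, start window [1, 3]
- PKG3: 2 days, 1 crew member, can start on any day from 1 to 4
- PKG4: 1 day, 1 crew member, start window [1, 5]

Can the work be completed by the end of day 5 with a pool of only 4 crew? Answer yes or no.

no

Total crew member-days = 22; over 5 days the average is 22/5 > 4, so some day must exceed 4.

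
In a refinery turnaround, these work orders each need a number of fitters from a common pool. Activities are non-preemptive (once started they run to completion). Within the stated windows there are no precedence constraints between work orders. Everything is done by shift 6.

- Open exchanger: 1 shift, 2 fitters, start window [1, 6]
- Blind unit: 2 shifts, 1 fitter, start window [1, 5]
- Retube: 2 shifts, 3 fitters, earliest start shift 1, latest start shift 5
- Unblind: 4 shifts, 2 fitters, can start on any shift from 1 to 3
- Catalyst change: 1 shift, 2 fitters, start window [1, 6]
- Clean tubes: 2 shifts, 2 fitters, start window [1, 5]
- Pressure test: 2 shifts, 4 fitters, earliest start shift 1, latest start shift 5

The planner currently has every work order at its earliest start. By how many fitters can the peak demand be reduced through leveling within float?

10

Early-start peak: s1:16  s2:12  s3:2  s4:2  s5:0  s6:0 ⇒ 16.
Leveled (Open exchanger@1, Blind unit@1, Retube@1, Unblind@2, Catalyst change@3, Clean tubes@3, Pressure test@5): s1:6  s2:6  s3:6  s4:4  s5:6  s6:4 ⇒ 6.
Reduction 16 − 6 = 10.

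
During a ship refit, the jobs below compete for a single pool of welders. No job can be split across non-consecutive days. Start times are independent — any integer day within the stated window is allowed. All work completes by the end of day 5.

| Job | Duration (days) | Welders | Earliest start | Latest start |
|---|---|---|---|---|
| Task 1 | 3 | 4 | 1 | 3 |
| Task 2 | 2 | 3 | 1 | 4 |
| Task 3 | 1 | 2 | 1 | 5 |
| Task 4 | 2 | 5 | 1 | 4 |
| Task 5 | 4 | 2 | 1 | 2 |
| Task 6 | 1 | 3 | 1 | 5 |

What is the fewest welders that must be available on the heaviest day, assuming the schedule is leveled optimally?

9

Early-start (Task 1@1, Task 2@1, Task 3@1, Task 4@1, Task 5@1, Task 6@1) gives peak 19: d1:19  d2:14  d3:6  d4:2  d5:0.
Shift Task 4→4, Task 5→2, Task 6→3.
Schedule Task 1@1, Task 2@1, Task 3@1, Task 4@4, Task 5@2, Task 6@3: d1:9  d2:9  d3:9  d4:7  d5:7 — peak 9.
Total welder-days = 41 over 5 days ⇒ peak ≥ ⌈41/5⌉ = 9, so 9 is optimal.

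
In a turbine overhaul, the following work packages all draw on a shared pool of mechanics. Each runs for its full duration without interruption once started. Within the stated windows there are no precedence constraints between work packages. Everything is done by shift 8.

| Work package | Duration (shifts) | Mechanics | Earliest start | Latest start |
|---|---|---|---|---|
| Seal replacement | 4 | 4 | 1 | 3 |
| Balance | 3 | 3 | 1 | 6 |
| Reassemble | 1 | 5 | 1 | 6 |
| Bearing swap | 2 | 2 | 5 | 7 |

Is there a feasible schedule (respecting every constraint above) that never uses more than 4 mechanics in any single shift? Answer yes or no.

Total mechanic-shifts = 34; over 8 shifts the average is 34/8 > 4, so some shift must exceed 4.

no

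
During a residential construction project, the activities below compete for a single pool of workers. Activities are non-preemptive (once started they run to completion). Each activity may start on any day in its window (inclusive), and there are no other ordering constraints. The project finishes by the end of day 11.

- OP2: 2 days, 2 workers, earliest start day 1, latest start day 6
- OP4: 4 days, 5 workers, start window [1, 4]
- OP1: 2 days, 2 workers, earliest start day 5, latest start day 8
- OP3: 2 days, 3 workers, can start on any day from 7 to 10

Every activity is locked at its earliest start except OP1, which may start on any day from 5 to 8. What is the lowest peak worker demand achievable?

7

OP1@5: d1:7  d2:7  d3:5  d4:5  d5:2  d6:2  d7:3  d8:3  d9:0  d10:0  d11:0 → peak 7
OP1@6: d1:7  d2:7  d3:5  d4:5  d5:0  d6:2  d7:5  d8:3  d9:0  d10:0  d11:0 → peak 7
OP1@7: d1:7  d2:7  d3:5  d4:5  d5:0  d6:0  d7:5  d8:5  d9:0  d10:0  d11:0 → peak 7
OP1@8: d1:7  d2:7  d3:5  d4:5  d5:0  d6:0  d7:3  d8:5  d9:2  d10:0  d11:0 → peak 7
Best is OP1@5, peak 7.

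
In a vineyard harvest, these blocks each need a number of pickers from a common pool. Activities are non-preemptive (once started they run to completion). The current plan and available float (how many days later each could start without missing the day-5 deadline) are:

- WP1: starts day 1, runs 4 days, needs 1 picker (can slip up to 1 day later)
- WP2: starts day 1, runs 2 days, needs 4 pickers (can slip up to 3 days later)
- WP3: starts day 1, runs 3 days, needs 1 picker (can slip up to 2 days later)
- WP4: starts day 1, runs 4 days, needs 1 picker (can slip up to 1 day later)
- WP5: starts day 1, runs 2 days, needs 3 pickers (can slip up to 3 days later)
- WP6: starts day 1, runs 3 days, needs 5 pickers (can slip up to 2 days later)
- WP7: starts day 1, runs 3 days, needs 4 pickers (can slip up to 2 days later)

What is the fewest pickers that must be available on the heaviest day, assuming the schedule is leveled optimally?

Early-start (WP1@1, WP2@1, WP3@1, WP4@1, WP5@1, WP6@1, WP7@1) gives peak 19: d1:19  d2:19  d3:12  d4:2  d5:0.
Shift WP6→3, WP7→3.
Schedule WP1@1, WP2@1, WP3@1, WP4@1, WP5@1, WP6@3, WP7@3: d1:10  d2:10  d3:12  d4:11  d5:9 — peak 12.

12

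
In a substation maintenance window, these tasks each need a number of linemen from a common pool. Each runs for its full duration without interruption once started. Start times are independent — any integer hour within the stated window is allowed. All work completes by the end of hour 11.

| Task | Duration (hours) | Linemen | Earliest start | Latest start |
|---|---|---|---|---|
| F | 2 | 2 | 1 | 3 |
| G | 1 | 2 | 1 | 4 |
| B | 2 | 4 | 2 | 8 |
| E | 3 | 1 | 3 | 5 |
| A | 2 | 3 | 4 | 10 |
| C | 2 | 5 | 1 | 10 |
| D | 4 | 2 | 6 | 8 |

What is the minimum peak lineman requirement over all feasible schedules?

Early-start (F@1, G@1, B@2, E@3, A@4, C@1, D@6) gives peak 11: h1:9  h2:11  h3:5  h4:4  h5:4  h6:2  h7:2  h8:2  h9:2  h10:0  h11:0.
Shift B→3, A→5, C→10.
Schedule F@1, G@1, B@3, E@3, A@5, C@10, D@6: h1:4  h2:2  h3:5  h4:5  h5:4  h6:5  h7:2  h8:2  h9:2  h10:5  h11:5 — peak 5.

5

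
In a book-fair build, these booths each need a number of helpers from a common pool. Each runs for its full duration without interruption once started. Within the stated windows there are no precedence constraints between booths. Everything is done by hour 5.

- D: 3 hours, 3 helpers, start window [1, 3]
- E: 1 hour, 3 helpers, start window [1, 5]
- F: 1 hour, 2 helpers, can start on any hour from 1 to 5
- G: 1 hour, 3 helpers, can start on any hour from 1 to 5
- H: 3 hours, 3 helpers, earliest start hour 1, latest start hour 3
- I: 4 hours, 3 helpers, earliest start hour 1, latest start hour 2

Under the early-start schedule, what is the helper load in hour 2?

9

At early start, hour 2 has: D, H, I.
Demand: 3 + 3 + 3 = 9.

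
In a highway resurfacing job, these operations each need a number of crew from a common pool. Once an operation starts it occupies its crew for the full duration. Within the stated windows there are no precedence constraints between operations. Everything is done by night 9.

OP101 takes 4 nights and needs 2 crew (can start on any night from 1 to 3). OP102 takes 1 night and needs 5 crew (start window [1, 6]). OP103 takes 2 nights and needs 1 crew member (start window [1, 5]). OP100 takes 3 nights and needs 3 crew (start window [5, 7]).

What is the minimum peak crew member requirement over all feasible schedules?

5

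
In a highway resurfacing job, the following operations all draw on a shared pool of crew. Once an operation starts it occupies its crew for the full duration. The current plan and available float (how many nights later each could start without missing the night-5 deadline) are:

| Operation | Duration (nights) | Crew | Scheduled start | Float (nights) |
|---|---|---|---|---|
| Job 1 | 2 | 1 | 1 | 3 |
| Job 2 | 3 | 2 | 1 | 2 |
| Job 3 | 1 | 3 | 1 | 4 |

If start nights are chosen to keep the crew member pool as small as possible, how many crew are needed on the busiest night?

Early-start (Job 1@1, Job 2@1, Job 3@1) gives peak 6: n1:6  n2:3  n3:2  n4:0  n5:0.
Shift Job 3→4.
Schedule Job 1@1, Job 2@1, Job 3@4: n1:3  n2:3  n3:2  n4:3  n5:0 — peak 3.
Total crew member-nights = 11 over 5 nights ⇒ peak ≥ ⌈11/5⌉ = 3, so 3 is optimal.

3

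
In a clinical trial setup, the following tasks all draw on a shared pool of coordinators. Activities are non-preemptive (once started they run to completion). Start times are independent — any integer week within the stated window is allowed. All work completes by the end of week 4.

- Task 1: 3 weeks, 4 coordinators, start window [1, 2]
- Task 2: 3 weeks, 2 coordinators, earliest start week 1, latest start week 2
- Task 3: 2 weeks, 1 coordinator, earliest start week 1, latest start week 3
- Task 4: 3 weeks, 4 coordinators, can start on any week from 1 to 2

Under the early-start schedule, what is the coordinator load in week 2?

11

At early start, week 2 has: Task 1, Task 2, Task 3, Task 4.
Demand: 4 + 2 + 1 + 4 = 11.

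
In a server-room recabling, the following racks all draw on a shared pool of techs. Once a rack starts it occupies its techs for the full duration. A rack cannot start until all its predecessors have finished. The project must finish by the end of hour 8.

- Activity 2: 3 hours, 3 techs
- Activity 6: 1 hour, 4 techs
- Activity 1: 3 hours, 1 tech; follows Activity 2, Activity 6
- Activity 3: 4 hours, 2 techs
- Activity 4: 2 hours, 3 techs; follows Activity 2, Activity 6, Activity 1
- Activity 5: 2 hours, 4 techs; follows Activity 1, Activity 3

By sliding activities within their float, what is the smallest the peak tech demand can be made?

7

Early-start (Activity 2@1, Activity 6@1, Activity 1@4, Activity 3@1, Activity 4@7, Activity 5@7) gives peak 9: h1:9  h2:5  h3:5  h4:3  h5:1  h6:1  h7:7  h8:7.
Shift Activity 3→2.
Schedule Activity 2@1, Activity 6@1, Activity 1@4, Activity 3@2, Activity 4@7, Activity 5@7: h1:7  h2:5  h3:5  h4:3  h5:3  h6:1  h7:7  h8:7 — peak 7.
No arrangement of the 9 feasible schedules does better.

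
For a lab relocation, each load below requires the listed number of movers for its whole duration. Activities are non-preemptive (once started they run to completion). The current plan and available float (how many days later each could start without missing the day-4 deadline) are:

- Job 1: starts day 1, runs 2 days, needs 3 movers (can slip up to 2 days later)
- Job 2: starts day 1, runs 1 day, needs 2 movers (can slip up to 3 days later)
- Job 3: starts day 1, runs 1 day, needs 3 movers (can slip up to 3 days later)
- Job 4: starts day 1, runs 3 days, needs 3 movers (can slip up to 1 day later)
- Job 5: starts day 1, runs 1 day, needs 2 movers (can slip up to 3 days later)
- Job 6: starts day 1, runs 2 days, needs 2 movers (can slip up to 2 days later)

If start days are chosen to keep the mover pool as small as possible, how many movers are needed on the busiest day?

Early-start (Job 1@1, Job 2@1, Job 3@1, Job 4@1, Job 5@1, Job 6@1) gives peak 15: d1:15  d2:8  d3:3  d4:0.
Shift Job 2→3, Job 4→2, Job 5→4, Job 6→3.
Schedule Job 1@1, Job 2@3, Job 3@1, Job 4@2, Job 5@4, Job 6@3: d1:6  d2:6  d3:7  d4:7 — peak 7.
Total mover-days = 26 over 4 days ⇒ peak ≥ ⌈26/4⌉ = 7, so 7 is optimal.

7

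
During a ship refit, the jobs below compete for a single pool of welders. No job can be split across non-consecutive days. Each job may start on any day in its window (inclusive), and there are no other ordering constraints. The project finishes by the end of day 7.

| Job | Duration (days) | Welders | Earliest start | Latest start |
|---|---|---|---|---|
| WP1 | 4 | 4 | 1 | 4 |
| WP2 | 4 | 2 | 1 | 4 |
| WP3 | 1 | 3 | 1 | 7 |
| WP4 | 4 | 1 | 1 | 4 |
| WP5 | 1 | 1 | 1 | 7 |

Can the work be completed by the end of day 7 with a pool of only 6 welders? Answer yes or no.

no

The minimum achievable peak is 7; 6 < 7, so no feasible schedule stays within the cap.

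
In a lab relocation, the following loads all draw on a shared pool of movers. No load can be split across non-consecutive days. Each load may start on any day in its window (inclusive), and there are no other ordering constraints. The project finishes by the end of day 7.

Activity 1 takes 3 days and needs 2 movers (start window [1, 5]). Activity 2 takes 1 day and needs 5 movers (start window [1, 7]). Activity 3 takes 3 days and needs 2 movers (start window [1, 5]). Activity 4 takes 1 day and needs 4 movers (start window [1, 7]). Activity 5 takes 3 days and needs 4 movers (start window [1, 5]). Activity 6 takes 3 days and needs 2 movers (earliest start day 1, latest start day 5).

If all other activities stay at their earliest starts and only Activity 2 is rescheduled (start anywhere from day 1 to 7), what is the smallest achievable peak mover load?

Activity 2@1: d1:19  d2:10  d3:10  d4:0  d5:0  d6:0  d7:0 → peak 19
Activity 2@2: d1:14  d2:15  d3:10  d4:0  d5:0  d6:0  d7:0 → peak 15
Activity 2@3: d1:14  d2:10  d3:15  d4:0  d5:0  d6:0  d7:0 → peak 15
Activity 2@4: d1:14  d2:10  d3:10  d4:5  d5:0  d6:0  d7:0 → peak 14
Activity 2@5: d1:14  d2:10  d3:10  d4:0  d5:5  d6:0  d7:0 → peak 14
Activity 2@6: d1:14  d2:10  d3:10  d4:0  d5:0  d6:5  d7:0 → peak 14
Activity 2@7: d1:14  d2:10  d3:10  d4:0  d5:0  d6:0  d7:5 → peak 14
Best is Activity 2@4, peak 14.

14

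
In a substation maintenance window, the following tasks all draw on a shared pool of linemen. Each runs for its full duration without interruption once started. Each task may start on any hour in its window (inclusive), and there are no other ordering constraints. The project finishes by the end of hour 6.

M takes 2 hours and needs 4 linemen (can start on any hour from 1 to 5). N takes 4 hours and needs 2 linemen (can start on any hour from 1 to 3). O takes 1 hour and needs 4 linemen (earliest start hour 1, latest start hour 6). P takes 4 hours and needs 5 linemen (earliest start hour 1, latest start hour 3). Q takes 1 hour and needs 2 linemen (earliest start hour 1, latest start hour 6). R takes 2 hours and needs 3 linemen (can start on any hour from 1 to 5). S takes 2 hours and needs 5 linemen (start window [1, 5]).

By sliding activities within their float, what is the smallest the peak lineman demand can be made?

Early-start (M@1, N@1, O@1, P@1, Q@1, R@1, S@1) gives peak 25: h1:25  h2:19  h3:7  h4:7  h5:0  h6:0.
Shift P→3, Q→2, R→3, S→5.
Schedule M@1, N@1, O@1, P@3, Q@2, R@3, S@5: h1:10  h2:8  h3:10  h4:10  h5:10  h6:10 — peak 10.
Total lineman-hours = 58 over 6 hours ⇒ peak ≥ ⌈58/6⌉ = 10, so 10 is optimal.

10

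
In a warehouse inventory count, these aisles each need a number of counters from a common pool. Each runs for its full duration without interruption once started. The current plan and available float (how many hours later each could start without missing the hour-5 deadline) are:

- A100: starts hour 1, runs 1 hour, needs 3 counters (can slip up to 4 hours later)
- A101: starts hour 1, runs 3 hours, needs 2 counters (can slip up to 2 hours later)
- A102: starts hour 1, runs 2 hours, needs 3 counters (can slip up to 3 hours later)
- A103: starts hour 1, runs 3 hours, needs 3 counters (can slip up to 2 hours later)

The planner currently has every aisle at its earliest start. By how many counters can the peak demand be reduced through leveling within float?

Early-start peak: h1:11  h2:8  h3:5  h4:0  h5:0 ⇒ 11.
Leveled (A100@1, A101@1, A102@4, A103@2): h1:5  h2:5  h3:5  h4:6  h5:3 ⇒ 6.
Reduction 11 − 6 = 5.

5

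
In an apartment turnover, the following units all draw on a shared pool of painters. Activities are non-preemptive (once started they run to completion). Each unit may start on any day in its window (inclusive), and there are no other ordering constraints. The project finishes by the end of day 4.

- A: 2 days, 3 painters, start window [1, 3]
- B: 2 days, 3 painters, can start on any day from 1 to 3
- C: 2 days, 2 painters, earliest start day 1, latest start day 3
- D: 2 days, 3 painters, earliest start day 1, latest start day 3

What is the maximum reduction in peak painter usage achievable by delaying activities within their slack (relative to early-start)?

5

Early-start peak: d1:11  d2:11  d3:0  d4:0 ⇒ 11.
Leveled (A@1, B@1, C@3, D@3): d1:6  d2:6  d3:5  d4:5 ⇒ 6.
Reduction 11 − 6 = 5.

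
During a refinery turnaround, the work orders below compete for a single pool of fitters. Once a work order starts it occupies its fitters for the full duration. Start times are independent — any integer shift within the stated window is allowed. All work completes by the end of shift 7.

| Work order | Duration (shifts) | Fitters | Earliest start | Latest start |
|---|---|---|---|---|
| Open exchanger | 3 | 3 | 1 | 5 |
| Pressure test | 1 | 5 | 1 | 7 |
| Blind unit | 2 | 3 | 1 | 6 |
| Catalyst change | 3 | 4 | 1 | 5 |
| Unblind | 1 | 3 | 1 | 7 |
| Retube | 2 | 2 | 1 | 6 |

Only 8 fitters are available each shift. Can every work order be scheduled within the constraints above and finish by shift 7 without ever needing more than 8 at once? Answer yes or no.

yes

Schedule Open exchanger@1, Pressure test@4, Blind unit@1, Catalyst change@5, Unblind@3, Retube@5: s1:6  s2:6  s3:6  s4:5  s5:6  s6:6  s7:4 — peak 6 ≤ 8.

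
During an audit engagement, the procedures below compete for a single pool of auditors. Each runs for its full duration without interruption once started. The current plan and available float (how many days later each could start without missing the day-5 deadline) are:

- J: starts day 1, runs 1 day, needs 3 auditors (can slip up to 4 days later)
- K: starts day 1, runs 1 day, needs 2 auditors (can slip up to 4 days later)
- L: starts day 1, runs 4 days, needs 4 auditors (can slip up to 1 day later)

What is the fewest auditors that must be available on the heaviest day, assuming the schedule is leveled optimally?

Early-start (J@1, K@1, L@1) gives peak 9: d1:9  d2:4  d3:4  d4:4  d5:0.
Shift L→2.
Schedule J@1, K@1, L@2: d1:5  d2:4  d3:4  d4:4  d5:4 — peak 5.
Total auditor-days = 21 over 5 days ⇒ peak ≥ ⌈21/5⌉ = 5, so 5 is optimal.

5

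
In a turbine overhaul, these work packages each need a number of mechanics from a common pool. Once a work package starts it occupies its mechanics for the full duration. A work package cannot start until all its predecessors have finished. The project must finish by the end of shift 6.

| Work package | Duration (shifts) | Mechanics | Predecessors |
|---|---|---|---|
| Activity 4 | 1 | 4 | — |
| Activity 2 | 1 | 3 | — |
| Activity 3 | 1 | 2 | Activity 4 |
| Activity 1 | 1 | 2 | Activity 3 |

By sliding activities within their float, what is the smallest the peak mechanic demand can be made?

Early-start (Activity 4@1, Activity 2@1, Activity 3@2, Activity 1@3) gives peak 7: s1:7  s2:2  s3:2  s4:0  s5:0  s6:0.
Shift Activity 2→2, Activity 3→3, Activity 1→4.
Schedule Activity 4@1, Activity 2@2, Activity 3@3, Activity 1@4: s1:4  s2:3  s3:2  s4:2  s5:0  s6:0 — peak 4.

4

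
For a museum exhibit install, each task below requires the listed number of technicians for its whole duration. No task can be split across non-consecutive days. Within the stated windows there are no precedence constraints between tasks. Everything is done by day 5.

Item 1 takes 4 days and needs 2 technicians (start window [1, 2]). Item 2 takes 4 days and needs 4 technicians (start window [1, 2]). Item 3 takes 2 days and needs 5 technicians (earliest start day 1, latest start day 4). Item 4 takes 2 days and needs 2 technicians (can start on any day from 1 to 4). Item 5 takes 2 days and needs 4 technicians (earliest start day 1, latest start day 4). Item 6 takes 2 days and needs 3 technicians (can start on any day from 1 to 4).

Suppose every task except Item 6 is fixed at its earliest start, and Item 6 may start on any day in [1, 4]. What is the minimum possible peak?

Item 6@1: d1:20  d2:20  d3:6  d4:6  d5:0 → peak 20
Item 6@2: d1:17  d2:20  d3:9  d4:6  d5:0 → peak 20
Item 6@3: d1:17  d2:17  d3:9  d4:9  d5:0 → peak 17
Item 6@4: d1:17  d2:17  d3:6  d4:9  d5:3 → peak 17
Best is Item 6@3, peak 17.

17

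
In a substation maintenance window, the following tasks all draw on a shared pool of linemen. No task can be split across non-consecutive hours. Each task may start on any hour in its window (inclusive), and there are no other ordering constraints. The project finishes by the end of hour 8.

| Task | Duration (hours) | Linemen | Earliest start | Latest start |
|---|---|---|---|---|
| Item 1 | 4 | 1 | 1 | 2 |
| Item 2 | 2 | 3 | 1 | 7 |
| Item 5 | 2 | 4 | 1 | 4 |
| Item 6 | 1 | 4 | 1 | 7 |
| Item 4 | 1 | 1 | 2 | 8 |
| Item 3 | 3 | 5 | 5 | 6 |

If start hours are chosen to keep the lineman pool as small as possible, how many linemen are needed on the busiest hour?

Early-start (Item 1@1, Item 2@1, Item 5@1, Item 6@1, Item 4@2, Item 3@5) gives peak 12: h1:12  h2:9  h3:1  h4:1  h5:5  h6:5  h7:5  h8:0.
Shift Item 5→3, Item 6→5, Item 3→6.
Schedule Item 1@1, Item 2@1, Item 5@3, Item 6@5, Item 4@2, Item 3@6: h1:4  h2:5  h3:5  h4:5  h5:4  h6:5  h7:5  h8:5 — peak 5.
Total lineman-hours = 38 over 8 hours ⇒ peak ≥ ⌈38/8⌉ = 5, so 5 is optimal.

5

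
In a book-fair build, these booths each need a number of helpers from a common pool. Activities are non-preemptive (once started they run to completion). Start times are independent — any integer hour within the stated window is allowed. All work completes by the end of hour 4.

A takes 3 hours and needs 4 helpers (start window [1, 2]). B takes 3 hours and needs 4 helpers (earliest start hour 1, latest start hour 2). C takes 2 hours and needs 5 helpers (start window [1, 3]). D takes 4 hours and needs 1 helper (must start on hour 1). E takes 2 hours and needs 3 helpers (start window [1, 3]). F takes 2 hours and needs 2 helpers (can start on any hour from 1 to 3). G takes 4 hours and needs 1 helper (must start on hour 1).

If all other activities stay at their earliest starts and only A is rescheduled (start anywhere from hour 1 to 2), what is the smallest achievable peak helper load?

A@1: h1:20  h2:20  h3:10  h4:2 → peak 20
A@2: h1:16  h2:20  h3:10  h4:6 → peak 20
Best is A@1, peak 20.

20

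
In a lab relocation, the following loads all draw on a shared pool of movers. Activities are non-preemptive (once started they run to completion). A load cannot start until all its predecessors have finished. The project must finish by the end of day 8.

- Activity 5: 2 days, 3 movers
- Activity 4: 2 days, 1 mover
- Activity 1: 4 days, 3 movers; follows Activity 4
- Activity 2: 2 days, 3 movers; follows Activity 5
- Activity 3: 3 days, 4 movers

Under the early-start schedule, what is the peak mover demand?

10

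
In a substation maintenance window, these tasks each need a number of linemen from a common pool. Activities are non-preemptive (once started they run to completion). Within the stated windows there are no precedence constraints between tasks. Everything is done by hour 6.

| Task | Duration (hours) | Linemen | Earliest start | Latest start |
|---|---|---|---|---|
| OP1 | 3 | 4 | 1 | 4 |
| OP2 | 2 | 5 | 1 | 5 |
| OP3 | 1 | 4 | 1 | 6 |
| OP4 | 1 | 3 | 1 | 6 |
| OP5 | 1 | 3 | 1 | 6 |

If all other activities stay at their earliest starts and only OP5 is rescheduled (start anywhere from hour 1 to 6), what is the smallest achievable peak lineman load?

OP5@1: h1:19  h2:9  h3:4  h4:0  h5:0  h6:0 → peak 19
OP5@2: h1:16  h2:12  h3:4  h4:0  h5:0  h6:0 → peak 16
OP5@3: h1:16  h2:9  h3:7  h4:0  h5:0  h6:0 → peak 16
OP5@4: h1:16  h2:9  h3:4  h4:3  h5:0  h6:0 → peak 16
OP5@5: h1:16  h2:9  h3:4  h4:0  h5:3  h6:0 → peak 16
OP5@6: h1:16  h2:9  h3:4  h4:0  h5:0  h6:3 → peak 16
Best is OP5@2, peak 16.

16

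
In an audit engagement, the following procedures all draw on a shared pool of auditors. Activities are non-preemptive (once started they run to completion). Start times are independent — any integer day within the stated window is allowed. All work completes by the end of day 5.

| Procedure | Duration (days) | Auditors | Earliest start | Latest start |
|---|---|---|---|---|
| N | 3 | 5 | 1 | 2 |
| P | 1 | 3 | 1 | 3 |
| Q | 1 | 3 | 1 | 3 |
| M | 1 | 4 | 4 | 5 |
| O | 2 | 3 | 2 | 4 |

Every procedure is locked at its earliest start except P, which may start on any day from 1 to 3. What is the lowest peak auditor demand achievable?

11

P@1: d1:11  d2:8  d3:8  d4:4  d5:0 → peak 11
P@2: d1:8  d2:11  d3:8  d4:4  d5:0 → peak 11
P@3: d1:8  d2:8  d3:11  d4:4  d5:0 → peak 11
Best is P@1, peak 11.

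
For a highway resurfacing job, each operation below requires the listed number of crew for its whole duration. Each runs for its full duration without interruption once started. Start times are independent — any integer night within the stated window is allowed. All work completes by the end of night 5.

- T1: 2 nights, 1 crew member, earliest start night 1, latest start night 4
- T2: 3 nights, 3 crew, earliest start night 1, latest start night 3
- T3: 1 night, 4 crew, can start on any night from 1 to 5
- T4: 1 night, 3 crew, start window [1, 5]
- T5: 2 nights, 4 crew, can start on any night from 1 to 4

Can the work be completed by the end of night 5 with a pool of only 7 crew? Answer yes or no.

Schedule T1@1, T2@1, T3@3, T4@1, T5@4: n1:7  n2:4  n3:7  n4:4  n5:4 — peak 7 ≤ 7.

yes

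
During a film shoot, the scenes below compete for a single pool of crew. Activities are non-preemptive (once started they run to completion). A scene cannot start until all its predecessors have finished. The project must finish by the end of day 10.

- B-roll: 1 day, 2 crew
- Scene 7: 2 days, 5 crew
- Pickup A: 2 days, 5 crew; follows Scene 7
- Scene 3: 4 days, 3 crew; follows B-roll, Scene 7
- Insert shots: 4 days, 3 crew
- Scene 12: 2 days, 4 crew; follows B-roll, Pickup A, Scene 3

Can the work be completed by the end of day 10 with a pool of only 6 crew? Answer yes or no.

The minimum achievable peak is 7; 6 < 7, so no feasible schedule stays within the cap.

no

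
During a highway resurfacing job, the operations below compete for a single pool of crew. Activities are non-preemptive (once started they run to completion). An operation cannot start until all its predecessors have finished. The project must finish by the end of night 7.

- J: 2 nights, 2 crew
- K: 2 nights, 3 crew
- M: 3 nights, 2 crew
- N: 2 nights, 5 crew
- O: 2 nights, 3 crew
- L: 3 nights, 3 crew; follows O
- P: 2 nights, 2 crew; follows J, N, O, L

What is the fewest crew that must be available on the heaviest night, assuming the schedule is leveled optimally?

Early-start (J@1, K@1, M@1, N@1, O@1, L@3, P@6) gives peak 15: n1:15  n2:15  n3:5  n4:3  n5:3  n6:2  n7:2.
Shift M→5, N→3.
Schedule J@1, K@1, M@5, N@3, O@1, L@3, P@6: n1:8  n2:8  n3:8  n4:8  n5:5  n6:4  n7:4 — peak 8.

8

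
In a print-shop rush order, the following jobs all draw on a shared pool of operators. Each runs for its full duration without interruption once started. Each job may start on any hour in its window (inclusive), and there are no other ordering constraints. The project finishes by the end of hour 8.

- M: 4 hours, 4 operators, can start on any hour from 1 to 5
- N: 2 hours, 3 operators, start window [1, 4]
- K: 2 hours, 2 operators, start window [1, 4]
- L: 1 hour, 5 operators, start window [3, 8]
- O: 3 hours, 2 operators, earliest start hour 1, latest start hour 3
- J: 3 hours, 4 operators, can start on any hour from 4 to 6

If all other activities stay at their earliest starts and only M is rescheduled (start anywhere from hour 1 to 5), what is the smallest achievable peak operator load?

8

M@1: h1:11  h2:11  h3:11  h4:8  h5:4  h6:4  h7:0  h8:0 → peak 11
M@2: h1:7  h2:11  h3:11  h4:8  h5:8  h6:4  h7:0  h8:0 → peak 11
M@3: h1:7  h2:7  h3:11  h4:8  h5:8  h6:8  h7:0  h8:0 → peak 11
M@4: h1:7  h2:7  h3:7  h4:8  h5:8  h6:8  h7:4  h8:0 → peak 8
M@5: h1:7  h2:7  h3:7  h4:4  h5:8  h6:8  h7:4  h8:4 → peak 8
Best is M@4, peak 8.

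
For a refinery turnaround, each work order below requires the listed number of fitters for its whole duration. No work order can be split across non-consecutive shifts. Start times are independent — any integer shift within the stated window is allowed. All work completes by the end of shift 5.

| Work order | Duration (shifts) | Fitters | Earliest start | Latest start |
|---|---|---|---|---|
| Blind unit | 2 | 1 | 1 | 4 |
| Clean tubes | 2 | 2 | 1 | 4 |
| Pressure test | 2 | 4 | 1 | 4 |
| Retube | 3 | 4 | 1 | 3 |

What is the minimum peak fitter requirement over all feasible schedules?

6

Early-start (Blind unit@1, Clean tubes@1, Pressure test@1, Retube@1) gives peak 11: s1:11  s2:11  s3:4  s4:0  s5:0.
Shift Clean tubes→3, Retube→3.
Schedule Blind unit@1, Clean tubes@3, Pressure test@1, Retube@3: s1:5  s2:5  s3:6  s4:6  s5:4 — peak 6.
Total fitter-shifts = 26 over 5 shifts ⇒ peak ≥ ⌈26/5⌉ = 6, so 6 is optimal.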